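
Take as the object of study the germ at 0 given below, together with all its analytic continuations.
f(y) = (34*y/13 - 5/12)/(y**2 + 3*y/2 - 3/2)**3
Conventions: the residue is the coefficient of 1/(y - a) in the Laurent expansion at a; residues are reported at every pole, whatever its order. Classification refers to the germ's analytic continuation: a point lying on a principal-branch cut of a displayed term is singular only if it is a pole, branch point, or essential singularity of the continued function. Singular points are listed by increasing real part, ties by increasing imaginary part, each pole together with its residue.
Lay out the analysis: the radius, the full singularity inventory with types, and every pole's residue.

Denominator factor (y**2 + 3*y/2 - 3/2)^3: discriminant 33/4, real irrational roots -3/4 + (1/4)*sqrt(33) and -3/4 - (1/4)*sqrt(33); poles of order 3, moduli -3/4 + (1/4)*sqrt(33) and 3/4 + (1/4)*sqrt(33).
The radius of convergence is the smallest modulus among the singular points: -3/4 + (1/4)*sqrt(33).
The factor y**2 + 3*y/2 - 3/2 splits as (y - a)(y - a') with a = -3/4 - (1/4)*sqrt(33), a' = -3/4 + (1/4)*sqrt(33). At the order-3 pole a set g(y) = (y - a)^3*f(y) = [34*y/13 - 5/12] / (y - a')^3.
Order-3 pole: residue = g''(a)/2; g''(-3/4 - (1/4)*sqrt(33)) = (11872/467181)*sqrt(33), so the residue is (5936/467181)*sqrt(33).
The factor y**2 + 3*y/2 - 3/2 splits as (y - a)(y - a') with a = -3/4 + (1/4)*sqrt(33), a' = -3/4 - (1/4)*sqrt(33). At the order-3 pole a set g(y) = (y - a)^3*f(y) = [34*y/13 - 5/12] / (y - a')^3.
Order-3 pole: residue = g''(a)/2; g''(-3/4 + (1/4)*sqrt(33)) = -(11872/467181)*sqrt(33), so the residue is -(5936/467181)*sqrt(33).
List the singular points by increasing real part (a conjugate pair: the negative imaginary part first).

Radius of convergence at 0: -3/4 + (1/4)*sqrt(33).
At -3/4 - (1/4)*sqrt(33): a pole of order 3; residue (5936/467181)*sqrt(33).
At -3/4 + (1/4)*sqrt(33): a pole of order 3; residue -(5936/467181)*sqrt(33).


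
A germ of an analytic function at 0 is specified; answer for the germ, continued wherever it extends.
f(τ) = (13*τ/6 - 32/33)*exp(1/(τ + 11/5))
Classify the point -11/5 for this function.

The point is an essential singularity.

The exponent 1/(τ - (-11/5)) has a pole at -11/5, so exp(1/(τ - (-11/5))) takes every nonzero value near it: an essential singularity (not a pole of any order).


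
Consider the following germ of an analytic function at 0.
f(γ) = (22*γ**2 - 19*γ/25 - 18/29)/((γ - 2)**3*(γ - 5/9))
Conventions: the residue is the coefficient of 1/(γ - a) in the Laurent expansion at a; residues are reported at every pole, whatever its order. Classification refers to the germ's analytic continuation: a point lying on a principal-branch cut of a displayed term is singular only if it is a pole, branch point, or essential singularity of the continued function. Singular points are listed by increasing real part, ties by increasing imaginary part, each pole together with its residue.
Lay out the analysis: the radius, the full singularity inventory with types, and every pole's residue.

Radius of convergence at 0: 5/9.
At 5/9: a pole of order 1; residue -607509/318565.
At 2: a pole of order 3; residue 607509/318565.

Denominator factor (γ - 2)^3: pole of order 3 at 2, modulus 2.
Denominator factor (γ - 5/9): pole of order 1 at 5/9, modulus 5/9.
The radius of convergence is the smallest modulus among the singular points: 5/9.
At the order-1 pole 5/9 set g(γ) = (γ - (5/9))*f(γ) = (22*γ**2 - 19*γ/25 - 18/29)/(γ - 2)**3.
Simple pole: residue = g(a) at a = 5/9, which is -607509/318565.
At the order-3 pole 2 set g(γ) = (γ - (2))^3*f(γ) = (22*γ**2 - 19*γ/25 - 18/29)/(γ - 5/9).
Order-3 pole: residue = g''(a)/2; g''(2) = 1215018/318565, so the residue is 607509/318565.
List the singular points by increasing real part (a conjugate pair: the negative imaginary part first).


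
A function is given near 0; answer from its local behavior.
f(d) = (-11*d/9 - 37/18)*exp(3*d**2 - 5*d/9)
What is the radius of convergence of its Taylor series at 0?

The radius of convergence is infinite.

The factor exp(3*d**2 - 5*d/9) is entire and contributes no finite singular point.
The polynomial part has no poles.
No finite singular points: the Taylor series at 0 converges everywhere.


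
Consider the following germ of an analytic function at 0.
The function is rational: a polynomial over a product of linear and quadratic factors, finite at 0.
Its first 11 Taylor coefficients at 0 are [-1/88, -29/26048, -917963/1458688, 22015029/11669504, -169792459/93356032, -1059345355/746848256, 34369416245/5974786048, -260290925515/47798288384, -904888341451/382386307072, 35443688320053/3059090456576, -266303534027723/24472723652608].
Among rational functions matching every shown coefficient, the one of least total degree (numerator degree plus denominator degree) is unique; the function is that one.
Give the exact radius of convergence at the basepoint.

No rational of total degree below 9 reproduces all 11 coefficients; solving the [2/7] Pade equations on them gives f(z) = (39*z**2/7 + 10*z/37 + 1/11)/((z - 8)*(z**2 + z + 1)**3), whose expansion matches every shown term.
Denominator factor (z**2 + z + 1)^3: discriminant -3, complex-conjugate roots (-1/2) + ((1/2)*sqrt(3))*i and (-1/2) - ((1/2)*sqrt(3))*i; poles of order 3, moduli 1 and 1.
Denominator factor (z - 8): pole of order 1 at 8, modulus 8.
The radius of convergence is the smallest modulus among the singular points: 1.

The radius of convergence is 1.


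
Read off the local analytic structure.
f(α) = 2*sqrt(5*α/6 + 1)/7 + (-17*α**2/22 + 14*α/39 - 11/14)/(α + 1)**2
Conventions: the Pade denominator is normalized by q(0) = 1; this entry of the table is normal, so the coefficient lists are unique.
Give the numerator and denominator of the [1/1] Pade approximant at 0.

Taylor coefficients needed (expand at 0): a_0 = -1/2, a_1 = 373/182, a_2 = -79745/20592.
Write the denominator as Q(α) = 1 + q1*α. Requiring Q*f - P = O(α^3) with deg P <= 1 kills the coefficients of α^2..α^2 in Q*f:
  α^2: a_2 + q1*a_1 = 0, i.e. -79745/20592 + (373/182)*q1 = 0.
Solving this linear system: q1 = 558215/295416.
The numerator is Q*f truncated at degree 1: P0 = a_0 = -1/2; P1 = a_1 + q1*a_0 = 59392603/53765712.

The Pade approximant has numerator coefficients [-1/2, 59392603/53765712]; denominator coefficients [1, 558215/295416].


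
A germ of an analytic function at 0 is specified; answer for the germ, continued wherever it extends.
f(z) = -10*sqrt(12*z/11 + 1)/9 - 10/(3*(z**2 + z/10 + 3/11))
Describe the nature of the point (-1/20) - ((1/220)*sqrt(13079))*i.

The point is a pole of order 1.

The denominator factor z**2 + z/10 + 3/11 vanishes at (-1/20) - ((1/220)*sqrt(13079))*i and appears to the power 1; the numerator there equals -10/3, nonzero, and no other factor vanishes.
The branch terms are analytic at this point.
Hence a pole whose order is the multiplicity, 1.


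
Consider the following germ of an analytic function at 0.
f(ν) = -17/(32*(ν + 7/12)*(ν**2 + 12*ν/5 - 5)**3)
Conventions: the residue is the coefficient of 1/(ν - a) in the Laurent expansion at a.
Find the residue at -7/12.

The residue is 198288000/83053060147.

At the order-1 pole -7/12 set g(ν) = (ν - (-7/12))*f(ν) = -17/(32*(ν**2 + 12*ν/5 - 5)**3).
Simple pole: residue = g(a) at a = -7/12, which is 198288000/83053060147.


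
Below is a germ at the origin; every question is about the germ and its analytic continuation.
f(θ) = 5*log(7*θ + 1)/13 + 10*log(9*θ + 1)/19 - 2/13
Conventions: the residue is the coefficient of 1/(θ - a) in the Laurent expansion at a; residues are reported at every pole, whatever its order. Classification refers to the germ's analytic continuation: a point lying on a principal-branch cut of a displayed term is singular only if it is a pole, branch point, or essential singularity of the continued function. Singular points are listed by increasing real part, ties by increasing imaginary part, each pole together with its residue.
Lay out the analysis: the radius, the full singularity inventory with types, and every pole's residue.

Radius of convergence at 0: 1/9.
At -1/7: a logarithmic branch point.
At -1/9: a logarithmic branch point.

Branch term (5/13)*log(1 - θ/(-1/7)): its argument vanishes at θ = -1/7, a logarithmic branch point, modulus 1/7.
Branch term (10/19)*log(1 - θ/(-1/9)): its argument vanishes at θ = -1/9, a logarithmic branch point, modulus 1/9.
The radius of convergence is the smallest modulus among the singular points: 1/9.
List the singular points by increasing real part (a conjugate pair: the negative imaginary part first).


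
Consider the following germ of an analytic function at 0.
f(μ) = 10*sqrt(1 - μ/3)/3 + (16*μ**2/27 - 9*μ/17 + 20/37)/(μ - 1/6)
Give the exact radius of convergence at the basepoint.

The radius of convergence is 1/6.

Denominator factor (μ - 1/6): pole of order 1 at 1/6, modulus 1/6.
Branch term (10/3)*sqrt(1 - μ/(3)): its argument vanishes at μ = 3, a square-root branch point, modulus 3.
The radius of convergence is the smallest modulus among the singular points: 1/6.


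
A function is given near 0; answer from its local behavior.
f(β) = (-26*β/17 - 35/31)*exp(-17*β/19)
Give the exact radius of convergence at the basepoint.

The radius of convergence is infinite.

The factor exp(-17*β/19) is entire and contributes no finite singular point.
The polynomial part has no poles.
No finite singular points: the Taylor series at 0 converges everywhere.


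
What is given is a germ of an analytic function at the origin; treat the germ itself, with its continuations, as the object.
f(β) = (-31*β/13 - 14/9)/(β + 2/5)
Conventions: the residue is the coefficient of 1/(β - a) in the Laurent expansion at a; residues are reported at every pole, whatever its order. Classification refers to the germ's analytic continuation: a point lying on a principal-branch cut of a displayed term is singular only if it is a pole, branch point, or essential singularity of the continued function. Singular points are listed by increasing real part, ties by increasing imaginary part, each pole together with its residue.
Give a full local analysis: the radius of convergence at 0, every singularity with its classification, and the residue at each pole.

Denominator factor (β + 2/5): pole of order 1 at -2/5, modulus 2/5.
The radius of convergence is the smallest modulus among the singular points: 2/5.
At the order-1 pole -2/5 set g(β) = (β - (-2/5))*f(β) = -31*β/13 - 14/9.
Simple pole: residue = g(a) at a = -2/5, which is -352/585.

Radius of convergence at 0: 2/5.
At -2/5: a pole of order 1; residue -352/585.


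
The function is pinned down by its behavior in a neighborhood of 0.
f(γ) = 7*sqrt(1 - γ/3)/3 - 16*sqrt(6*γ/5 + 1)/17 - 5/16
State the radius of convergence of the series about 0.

Branch term (7/3)*sqrt(1 - γ/(3)): its argument vanishes at γ = 3, a square-root branch point, modulus 3.
Branch term (-16/17)*sqrt(1 - γ/(-5/6)): its argument vanishes at γ = -5/6, a square-root branch point, modulus 5/6.
The radius of convergence is the smallest modulus among the singular points: 5/6.

The radius of convergence is 5/6.


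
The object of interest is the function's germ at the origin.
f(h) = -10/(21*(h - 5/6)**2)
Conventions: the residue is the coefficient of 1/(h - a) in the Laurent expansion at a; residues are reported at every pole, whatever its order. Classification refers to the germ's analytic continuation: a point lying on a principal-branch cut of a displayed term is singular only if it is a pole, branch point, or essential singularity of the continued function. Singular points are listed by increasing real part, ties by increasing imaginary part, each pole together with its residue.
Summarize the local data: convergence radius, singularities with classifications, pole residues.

Radius of convergence at 0: 5/6.
At 5/6: a pole of order 2; residue 0.

Denominator factor (h - 5/6)^2: pole of order 2 at 5/6, modulus 5/6.
The radius of convergence is the smallest modulus among the singular points: 5/6.
At the order-2 pole 5/6 set g(h) = (h - (5/6))^2*f(h) = -10/21.
Order-2 pole: residue = g'(a); g'(5/6) = 0, so the residue is 0.


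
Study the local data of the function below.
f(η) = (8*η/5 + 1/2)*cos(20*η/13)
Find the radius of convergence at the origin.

The radius of convergence is infinite.

The factor cos(20*η/13) is entire and contributes no finite singular point.
The polynomial part has no poles.
No finite singular points: the Taylor series at 0 converges everywhere.


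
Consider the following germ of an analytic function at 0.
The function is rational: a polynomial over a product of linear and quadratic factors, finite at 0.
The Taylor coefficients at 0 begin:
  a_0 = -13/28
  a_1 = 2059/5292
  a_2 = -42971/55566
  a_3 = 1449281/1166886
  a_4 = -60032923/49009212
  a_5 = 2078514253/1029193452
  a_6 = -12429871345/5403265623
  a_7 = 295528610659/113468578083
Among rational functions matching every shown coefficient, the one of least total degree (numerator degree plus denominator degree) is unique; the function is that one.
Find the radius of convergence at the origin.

The radius of convergence is (1/4)*sqrt(14).

No rational of total degree below 6 reproduces all 8 coefficients; solving the [1/5] Pade equations on them gives f(z) = (-7*z/27 - 13/32)/((z + 1)**3*(z**2 - 4*z/3 + 7/8)), whose expansion matches every shown term.
Denominator factor (z**2 - 4*z/3 + 7/8): discriminant -31/18, complex-conjugate roots (2/3) + ((1/12)*sqrt(62))*i and (2/3) - ((1/12)*sqrt(62))*i; poles of order 1, moduli (1/4)*sqrt(14) and (1/4)*sqrt(14).
Denominator factor (z + 1)^3: pole of order 3 at -1, modulus 1.
The radius of convergence is the smallest modulus among the singular points: (1/4)*sqrt(14).


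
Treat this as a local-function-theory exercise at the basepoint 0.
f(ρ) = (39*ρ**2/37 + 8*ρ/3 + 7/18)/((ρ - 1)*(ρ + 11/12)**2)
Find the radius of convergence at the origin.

Denominator factor (ρ - 1): pole of order 1 at 1, modulus 1.
Denominator factor (ρ + 11/12)^2: pole of order 2 at -11/12, modulus 11/12.
The radius of convergence is the smallest modulus among the singular points: 11/12.

The radius of convergence is 11/12.


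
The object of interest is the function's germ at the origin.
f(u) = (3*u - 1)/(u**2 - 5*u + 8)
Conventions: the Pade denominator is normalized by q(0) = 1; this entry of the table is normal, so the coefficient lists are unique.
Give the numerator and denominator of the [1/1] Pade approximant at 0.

Taylor coefficients needed (expand at 0): a_0 = -1/8, a_1 = 19/64, a_2 = 103/512.
Write the denominator as Q(u) = 1 + q1*u. Requiring Q*f - P = O(u^3) with deg P <= 1 kills the coefficients of u^2..u^2 in Q*f:
  u^2: a_2 + q1*a_1 = 0, i.e. 103/512 + (19/64)*q1 = 0.
Solving this linear system: q1 = -103/152.
The numerator is Q*f truncated at degree 1: P0 = a_0 = -1/8; P1 = a_1 + q1*a_0 = 29/76.

The Pade approximant has numerator coefficients [-1/8, 29/76]; denominator coefficients [1, -103/152].


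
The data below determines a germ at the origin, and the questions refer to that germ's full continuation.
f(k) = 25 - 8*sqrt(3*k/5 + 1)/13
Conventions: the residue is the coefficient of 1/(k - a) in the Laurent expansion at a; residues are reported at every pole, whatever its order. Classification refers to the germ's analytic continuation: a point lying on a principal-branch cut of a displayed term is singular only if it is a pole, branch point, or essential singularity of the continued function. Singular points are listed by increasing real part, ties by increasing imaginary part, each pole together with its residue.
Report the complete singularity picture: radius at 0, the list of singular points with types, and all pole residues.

Radius of convergence at 0: 5/3.
At -5/3: an algebraic (square-root) branch point.

Branch term (-8/13)*sqrt(1 - k/(-5/3)): its argument vanishes at k = -5/3, a square-root branch point, modulus 5/3.
The radius of convergence is the smallest modulus among the singular points: 5/3.


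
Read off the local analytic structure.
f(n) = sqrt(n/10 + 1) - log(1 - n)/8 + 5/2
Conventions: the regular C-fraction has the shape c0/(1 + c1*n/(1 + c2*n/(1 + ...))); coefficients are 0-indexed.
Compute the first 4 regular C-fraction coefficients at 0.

The regular C-fraction coefficients are [7/2, -1/20, -3/10, -487/1260].

Taylor coefficients (expand at 0): a_0 = 7/2, a_1 = 7/40, a_2 = 49/800, a_3 = 2003/48000.
c0 = a_0 = 7/2. Peel one level at a time: if S = 1 + c*n/S' with S'(0) = 1, then c is the n-coefficient of S and S' = c*n/(S - 1).
S_1 = c0/f = 1 + (-1/20)*n + (-3/200)*n^2 + ...; c1 = -1/20.
S_2 = c1*n/(S_1 - 1) = 1 + (-3/10)*n + (-487/4200)*n^2 + ...; c2 = -3/10.
S_3 = c2*n/(S_2 - 1) = 1 + (-487/1260)*n + ...; c3 = -487/1260.


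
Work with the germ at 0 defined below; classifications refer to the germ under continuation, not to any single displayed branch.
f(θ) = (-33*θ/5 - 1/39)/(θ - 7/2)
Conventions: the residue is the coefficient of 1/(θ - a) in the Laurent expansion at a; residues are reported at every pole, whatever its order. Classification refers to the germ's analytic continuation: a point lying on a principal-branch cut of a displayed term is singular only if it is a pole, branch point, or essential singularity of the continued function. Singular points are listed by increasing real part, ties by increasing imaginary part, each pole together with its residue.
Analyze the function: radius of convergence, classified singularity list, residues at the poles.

Radius of convergence at 0: 7/2.
At 7/2: a pole of order 1; residue -9019/390.

Denominator factor (θ - 7/2): pole of order 1 at 7/2, modulus 7/2.
The radius of convergence is the smallest modulus among the singular points: 7/2.
At the order-1 pole 7/2 set g(θ) = (θ - (7/2))*f(θ) = -33*θ/5 - 1/39.
Simple pole: residue = g(a) at a = 7/2, which is -9019/390.


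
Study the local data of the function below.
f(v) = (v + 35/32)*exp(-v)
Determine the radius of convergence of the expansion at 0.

The radius of convergence is infinite.

The factor exp(-v) is entire and contributes no finite singular point.
The polynomial part has no poles.
No finite singular points: the Taylor series at 0 converges everywhere.


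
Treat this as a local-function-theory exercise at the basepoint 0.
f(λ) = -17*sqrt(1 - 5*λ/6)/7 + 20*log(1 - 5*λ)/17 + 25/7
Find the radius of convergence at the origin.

The radius of convergence is 1/5.

Branch term (20/17)*log(1 - λ/(1/5)): its argument vanishes at λ = 1/5, a logarithmic branch point, modulus 1/5.
Branch term (-17/7)*sqrt(1 - λ/(6/5)): its argument vanishes at λ = 6/5, a square-root branch point, modulus 6/5.
The radius of convergence is the smallest modulus among the singular points: 1/5.


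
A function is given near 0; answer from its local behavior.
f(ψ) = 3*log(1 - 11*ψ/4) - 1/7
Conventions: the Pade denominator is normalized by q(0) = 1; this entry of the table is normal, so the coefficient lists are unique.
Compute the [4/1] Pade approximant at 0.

The Pade approximant has numerator coefficients [-1/7, -1111/140, 1089/160, 1331/320, 14641/5120]; denominator coefficients [1, -11/5].

Taylor coefficients needed (expand at 0): a_0 = -1/7, a_1 = -33/4, a_2 = -363/32, a_3 = -1331/64, a_4 = -43923/1024, a_5 = -483153/5120.
Write the denominator as Q(ψ) = 1 + q1*ψ. Requiring Q*f - P = O(ψ^6) with deg P <= 4 kills the coefficients of ψ^5..ψ^5 in Q*f:
  ψ^5: a_5 + q1*a_4 = 0, i.e. -483153/5120 + (-43923/1024)*q1 = 0.
Solving this linear system: q1 = -11/5.
The numerator is Q*f truncated at degree 4: P0 = a_0 = -1/7; P1 = a_1 + q1*a_0 = -1111/140; P2 = a_2 + q1*a_1 = 1089/160; P3 = a_3 + q1*a_2 = 1331/320; P4 = a_4 + q1*a_3 = 14641/5120.


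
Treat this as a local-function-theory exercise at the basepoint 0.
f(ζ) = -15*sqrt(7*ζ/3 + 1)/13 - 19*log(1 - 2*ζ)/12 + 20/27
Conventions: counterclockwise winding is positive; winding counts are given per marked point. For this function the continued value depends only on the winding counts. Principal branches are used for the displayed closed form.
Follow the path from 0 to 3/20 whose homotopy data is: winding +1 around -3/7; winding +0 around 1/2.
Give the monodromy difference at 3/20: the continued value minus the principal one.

The rational part is single-valued and drops out of the difference; each branch term changes only by its own monodromy.
(-15/13)*sqrt(1 - ζ/(-3/7)): winding +1 is odd, the square root flips sign, contributing -2*(-15/13)*sqrt(1 - (3/20)/(-3/7)) = -2*(-15/13)*sqrt(27/20) = (9/13)*sqrt(15).
(-19/12)*log(1 - ζ/(1/2)): winding 0 around 1/2, so this term returns to its principal value, contribution 0.
Summing the contributions at ζ = 3/20 gives (9/13)*sqrt(15).

Continued minus principal equals (9/13)*sqrt(15).


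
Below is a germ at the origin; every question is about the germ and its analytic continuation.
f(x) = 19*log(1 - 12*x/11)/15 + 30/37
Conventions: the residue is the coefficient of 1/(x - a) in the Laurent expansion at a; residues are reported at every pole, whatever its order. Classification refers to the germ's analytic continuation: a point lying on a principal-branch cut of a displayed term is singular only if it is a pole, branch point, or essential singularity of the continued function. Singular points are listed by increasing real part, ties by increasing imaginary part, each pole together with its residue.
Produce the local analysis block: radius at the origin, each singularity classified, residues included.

Branch term (19/15)*log(1 - x/(11/12)): its argument vanishes at x = 11/12, a logarithmic branch point, modulus 11/12.
The radius of convergence is the smallest modulus among the singular points: 11/12.

Radius of convergence at 0: 11/12.
At 11/12: a logarithmic branch point.


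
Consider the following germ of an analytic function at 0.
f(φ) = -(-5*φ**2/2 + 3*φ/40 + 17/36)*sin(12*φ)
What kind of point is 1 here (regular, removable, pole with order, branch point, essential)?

There is no denominator, hence no pole anywhere.
The factor -sin(12*φ) is entire.
So the germ continues analytically to 1.

The point is a regular point.


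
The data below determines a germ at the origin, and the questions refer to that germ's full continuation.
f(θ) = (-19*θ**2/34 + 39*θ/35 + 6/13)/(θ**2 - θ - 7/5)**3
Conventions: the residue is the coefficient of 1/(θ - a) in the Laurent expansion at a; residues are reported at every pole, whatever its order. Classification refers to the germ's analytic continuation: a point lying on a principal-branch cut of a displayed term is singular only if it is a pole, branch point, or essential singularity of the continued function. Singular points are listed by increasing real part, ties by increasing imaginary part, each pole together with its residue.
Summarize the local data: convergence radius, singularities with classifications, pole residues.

Radius of convergence at 0: -1/2 + (1/10)*sqrt(165).
At 1/2 - (1/10)*sqrt(165): a pole of order 3; residue -(61175/12354342)*sqrt(165).
At 1/2 + (1/10)*sqrt(165): a pole of order 3; residue (61175/12354342)*sqrt(165).


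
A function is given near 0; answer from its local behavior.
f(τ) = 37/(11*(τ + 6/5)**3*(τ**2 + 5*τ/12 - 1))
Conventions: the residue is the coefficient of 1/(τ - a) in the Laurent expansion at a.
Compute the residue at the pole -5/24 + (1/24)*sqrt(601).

The factor τ**2 + 5*τ/12 - 1 splits as (τ - a)(τ - a') with a = -5/24 + (1/24)*sqrt(601), a' = -5/24 - (1/24)*sqrt(601). At the order-1 pole a set g(τ) = (τ - a)*f(τ) = [37/(11*(τ + 6/5)**3)] / (τ - a').
Simple pole: residue = g(a) at a = -5/24 + (1/24)*sqrt(601), which is 30224375/972 - (8150503375/6425892)*sqrt(601).

The residue is 30224375/972 - (8150503375/6425892)*sqrt(601).


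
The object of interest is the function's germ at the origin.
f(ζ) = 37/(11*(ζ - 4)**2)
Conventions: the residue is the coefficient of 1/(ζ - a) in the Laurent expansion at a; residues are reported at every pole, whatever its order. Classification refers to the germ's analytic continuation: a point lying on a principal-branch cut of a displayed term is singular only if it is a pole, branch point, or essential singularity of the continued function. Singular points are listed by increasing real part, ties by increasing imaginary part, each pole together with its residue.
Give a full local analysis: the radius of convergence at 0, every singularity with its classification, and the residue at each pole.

Radius of convergence at 0: 4.
At 4: a pole of order 2; residue 0.

Denominator factor (ζ - 4)^2: pole of order 2 at 4, modulus 4.
The radius of convergence is the smallest modulus among the singular points: 4.
At the order-2 pole 4 set g(ζ) = (ζ - (4))^2*f(ζ) = 37/11.
Order-2 pole: residue = g'(a); g'(4) = 0, so the residue is 0.


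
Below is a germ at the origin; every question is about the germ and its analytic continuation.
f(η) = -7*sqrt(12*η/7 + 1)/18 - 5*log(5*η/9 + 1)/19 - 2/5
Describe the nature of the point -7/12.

The point is an algebraic (square-root) branch point.

The term (-7/18)*sqrt(1 - η/(-7/12)) has argument 1 - -7/12/(-7/12) = 0 at -7/12: a square-root (algebraic, two-sheeted) branch point; the remaining terms are analytic or single-valued there.


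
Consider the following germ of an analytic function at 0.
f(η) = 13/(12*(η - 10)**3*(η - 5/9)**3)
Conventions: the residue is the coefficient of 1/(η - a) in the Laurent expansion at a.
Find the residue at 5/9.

The residue is -767637/8874106250.

At the order-3 pole 5/9 set g(η) = (η - (5/9))^3*f(η) = 13/(12*(η - 10)**3).
Order-3 pole: residue = g''(a)/2; g''(5/9) = -767637/4437053125, so the residue is -767637/8874106250.


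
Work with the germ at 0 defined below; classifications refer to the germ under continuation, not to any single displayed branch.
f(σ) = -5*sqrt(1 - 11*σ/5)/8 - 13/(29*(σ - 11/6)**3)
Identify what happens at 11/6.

The denominator factor σ - 11/6 vanishes at 11/6 and appears to the power 3; the numerator there equals -13/29, nonzero, and no other factor vanishes.
The branch terms are analytic at this point.
Hence a pole whose order is the multiplicity, 3.

The point is a pole of order 3.


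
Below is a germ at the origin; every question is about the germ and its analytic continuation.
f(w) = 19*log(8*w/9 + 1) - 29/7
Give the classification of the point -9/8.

The term (19)*log(1 - w/(-9/8)) has argument 1 - -9/8/(-9/8) = 0 at -9/8: a logarithmic (infinitely-sheeted) branch point; the remaining terms are analytic or single-valued there.

The point is a logarithmic branch point.


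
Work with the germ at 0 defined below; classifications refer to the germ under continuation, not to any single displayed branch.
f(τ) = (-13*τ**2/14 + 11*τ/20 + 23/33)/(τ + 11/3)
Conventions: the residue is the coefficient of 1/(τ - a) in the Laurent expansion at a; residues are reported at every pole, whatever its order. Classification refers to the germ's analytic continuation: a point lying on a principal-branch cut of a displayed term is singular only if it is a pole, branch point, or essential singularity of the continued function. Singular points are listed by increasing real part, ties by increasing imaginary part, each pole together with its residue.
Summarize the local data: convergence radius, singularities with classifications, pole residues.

Denominator factor (τ + 11/3): pole of order 1 at -11/3, modulus 11/3.
The radius of convergence is the smallest modulus among the singular points: 11/3.
At the order-1 pole -11/3 set g(τ) = (τ - (-11/3))*f(τ) = -13*τ**2/14 + 11*τ/20 + 23/33.
Simple pole: residue = g(a) at a = -11/3, which is -191321/13860.

Radius of convergence at 0: 11/3.
At -11/3: a pole of order 1; residue -191321/13860.


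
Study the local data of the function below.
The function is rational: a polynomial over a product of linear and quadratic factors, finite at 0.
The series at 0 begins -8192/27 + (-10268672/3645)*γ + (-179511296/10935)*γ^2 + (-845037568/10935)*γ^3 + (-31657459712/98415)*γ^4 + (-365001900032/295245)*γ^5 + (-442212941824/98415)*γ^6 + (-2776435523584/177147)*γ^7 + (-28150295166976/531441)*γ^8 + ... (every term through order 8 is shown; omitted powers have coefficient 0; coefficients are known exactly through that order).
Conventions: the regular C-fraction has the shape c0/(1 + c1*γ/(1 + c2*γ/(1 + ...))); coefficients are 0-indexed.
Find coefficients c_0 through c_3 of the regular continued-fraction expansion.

The regular C-fraction coefficients are [-8192/27, -2507/270, 2340709/676890, -11072274240/5868157463].


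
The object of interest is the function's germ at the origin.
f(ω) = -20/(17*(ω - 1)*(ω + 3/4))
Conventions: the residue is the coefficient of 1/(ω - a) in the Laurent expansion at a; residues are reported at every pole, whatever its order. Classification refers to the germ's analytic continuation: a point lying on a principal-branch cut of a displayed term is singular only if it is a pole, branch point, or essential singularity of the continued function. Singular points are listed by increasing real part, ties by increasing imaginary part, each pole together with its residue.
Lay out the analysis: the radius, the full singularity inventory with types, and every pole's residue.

Radius of convergence at 0: 3/4.
At -3/4: a pole of order 1; residue 80/119.
At 1: a pole of order 1; residue -80/119.

Denominator factor (ω + 3/4): pole of order 1 at -3/4, modulus 3/4.
Denominator factor (ω - 1): pole of order 1 at 1, modulus 1.
The radius of convergence is the smallest modulus among the singular points: 3/4.
At the order-1 pole -3/4 set g(ω) = (ω - (-3/4))*f(ω) = -20/(17*(ω - 1)).
Simple pole: residue = g(a) at a = -3/4, which is 80/119.
At the order-1 pole 1 set g(ω) = (ω - (1))*f(ω) = -20/(17*(ω + 3/4)).
Simple pole: residue = g(a) at a = 1, which is -80/119.
List the singular points by increasing real part (a conjugate pair: the negative imaginary part first).


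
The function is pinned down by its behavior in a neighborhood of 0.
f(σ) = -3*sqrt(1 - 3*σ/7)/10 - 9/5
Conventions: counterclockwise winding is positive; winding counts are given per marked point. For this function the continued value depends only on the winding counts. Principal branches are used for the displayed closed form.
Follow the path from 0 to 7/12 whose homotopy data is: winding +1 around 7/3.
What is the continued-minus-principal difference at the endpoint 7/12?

The rational part is single-valued and drops out of the difference; each branch term changes only by its own monodromy.
(-3/10)*sqrt(1 - σ/(7/3)): winding +1 is odd, the square root flips sign, contributing -2*(-3/10)*sqrt(1 - (7/12)/(7/3)) = -2*(-3/10)*sqrt(3/4) = (3/10)*sqrt(3).
Summing the contributions at σ = 7/12 gives (3/10)*sqrt(3).

Continued minus principal equals (3/10)*sqrt(3).


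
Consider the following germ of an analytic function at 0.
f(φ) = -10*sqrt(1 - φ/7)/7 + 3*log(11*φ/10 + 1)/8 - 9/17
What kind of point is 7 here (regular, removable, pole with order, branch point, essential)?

The term (-10/7)*sqrt(1 - φ/(7)) has argument 1 - 7/(7) = 0 at 7: a square-root (algebraic, two-sheeted) branch point; the remaining terms are analytic or single-valued there.

The point is an algebraic (square-root) branch point.


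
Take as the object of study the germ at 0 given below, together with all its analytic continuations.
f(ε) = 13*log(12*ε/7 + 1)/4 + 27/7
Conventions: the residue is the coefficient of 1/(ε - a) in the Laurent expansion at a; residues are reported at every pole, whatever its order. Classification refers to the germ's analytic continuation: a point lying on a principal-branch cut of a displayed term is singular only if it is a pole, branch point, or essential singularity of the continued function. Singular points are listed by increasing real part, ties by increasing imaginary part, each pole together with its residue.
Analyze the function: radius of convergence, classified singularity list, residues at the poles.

Radius of convergence at 0: 7/12.
At -7/12: a logarithmic branch point.

Branch term (13/4)*log(1 - ε/(-7/12)): its argument vanishes at ε = -7/12, a logarithmic branch point, modulus 7/12.
The radius of convergence is the smallest modulus among the singular points: 7/12.


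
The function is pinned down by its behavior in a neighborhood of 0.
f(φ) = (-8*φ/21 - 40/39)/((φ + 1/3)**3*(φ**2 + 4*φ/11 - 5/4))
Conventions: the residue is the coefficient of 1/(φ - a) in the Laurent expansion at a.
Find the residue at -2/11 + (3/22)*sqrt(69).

The residue is -232442496/869760493 - (688660192/260058387407)*sqrt(69).

The factor φ**2 + 4*φ/11 - 5/4 splits as (φ - a)(φ - a') with a = -2/11 + (3/22)*sqrt(69), a' = -2/11 - (3/22)*sqrt(69). At the order-1 pole a set g(φ) = (φ - a)*f(φ) = [(-8*φ/21 - 40/39)/(φ + 1/3)**3] / (φ - a').
Simple pole: residue = g(a) at a = -2/11 + (3/22)*sqrt(69), which is -232442496/869760493 - (688660192/260058387407)*sqrt(69).


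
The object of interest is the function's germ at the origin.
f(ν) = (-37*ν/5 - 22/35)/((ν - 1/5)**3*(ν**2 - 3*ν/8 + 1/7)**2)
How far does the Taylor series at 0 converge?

Denominator factor (ν**2 - 3*ν/8 + 1/7)^2: discriminant -193/448, complex-conjugate roots (3/16) + ((1/112)*sqrt(1351))*i and (3/16) - ((1/112)*sqrt(1351))*i; poles of order 2, moduli (1/7)*sqrt(7) and (1/7)*sqrt(7).
Denominator factor (ν - 1/5)^3: pole of order 3 at 1/5, modulus 1/5.
The radius of convergence is the smallest modulus among the singular points: 1/5.

The radius of convergence is 1/5.


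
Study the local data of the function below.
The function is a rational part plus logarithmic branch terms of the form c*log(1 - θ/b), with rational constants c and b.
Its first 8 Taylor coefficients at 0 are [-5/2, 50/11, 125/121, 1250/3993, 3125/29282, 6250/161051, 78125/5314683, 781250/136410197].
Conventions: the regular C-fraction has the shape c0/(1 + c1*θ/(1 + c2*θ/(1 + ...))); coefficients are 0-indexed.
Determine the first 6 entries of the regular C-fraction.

The regular C-fraction coefficients are [-5/2, 20/11, -45/22, -5/594, -65/297, -9/143].

Taylor coefficients (read off): a_0 = -5/2, a_1 = 50/11, a_2 = 125/121, a_3 = 1250/3993, a_4 = 3125/29282, a_5 = 6250/161051.
c0 = a_0 = -5/2. Peel one level at a time: if S = 1 + c*θ/S' with S'(0) = 1, then c is the θ-coefficient of S and S' = c*θ/(S - 1).
S_1 = c0/f = 1 + (20/11)*θ + (450/121)*θ^2 + ...; c1 = 20/11.
S_2 = c1*θ/(S_1 - 1) = 1 + (-45/22)*θ + (-25/1452)*θ^2 + ...; c2 = -45/22.
S_3 = c2*θ/(S_2 - 1) = 1 + (-5/594)*θ + (-325/176418)*θ^2 + ...; c3 = -5/594.
S_4 = c3*θ/(S_3 - 1) = 1 + (-65/297)*θ + (-5/363)*θ^2 + ...; c4 = -65/297.
S_5 = c4*θ/(S_4 - 1) = 1 + (-9/143)*θ + ...; c5 = -9/143.


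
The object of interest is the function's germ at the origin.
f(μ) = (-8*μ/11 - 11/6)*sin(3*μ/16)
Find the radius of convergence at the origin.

The factor sin(3*μ/16) is entire and contributes no finite singular point.
The polynomial part has no poles.
No finite singular points: the Taylor series at 0 converges everywhere.

The radius of convergence is infinite.


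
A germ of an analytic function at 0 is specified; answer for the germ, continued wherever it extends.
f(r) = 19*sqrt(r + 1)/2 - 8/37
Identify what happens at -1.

The term (19/2)*sqrt(1 - r/(-1)) has argument 1 - -1/(-1) = 0 at -1: a square-root (algebraic, two-sheeted) branch point; the remaining terms are analytic or single-valued there.

The point is an algebraic (square-root) branch point.


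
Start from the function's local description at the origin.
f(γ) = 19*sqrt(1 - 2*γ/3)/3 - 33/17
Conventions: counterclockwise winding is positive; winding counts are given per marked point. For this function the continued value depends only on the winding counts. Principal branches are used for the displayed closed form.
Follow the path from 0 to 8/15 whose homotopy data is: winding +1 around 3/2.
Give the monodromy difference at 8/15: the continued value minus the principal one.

Continued minus principal equals -(38/45)*sqrt(145).

The rational part is single-valued and drops out of the difference; each branch term changes only by its own monodromy.
(19/3)*sqrt(1 - γ/(3/2)): winding +1 is odd, the square root flips sign, contributing -2*(19/3)*sqrt(1 - (8/15)/(3/2)) = -2*(19/3)*sqrt(29/45) = -(38/45)*sqrt(145).
Summing the contributions at γ = 8/15 gives -(38/45)*sqrt(145).


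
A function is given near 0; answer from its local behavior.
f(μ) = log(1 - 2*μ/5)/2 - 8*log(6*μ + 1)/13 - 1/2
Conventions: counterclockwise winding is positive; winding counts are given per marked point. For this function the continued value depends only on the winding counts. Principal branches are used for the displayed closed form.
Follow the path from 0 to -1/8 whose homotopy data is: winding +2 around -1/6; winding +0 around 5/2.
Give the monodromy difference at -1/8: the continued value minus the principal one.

The rational part is single-valued and drops out of the difference; each branch term changes only by its own monodromy.
(1/2)*log(1 - μ/(5/2)): winding 0 around 5/2, so this term returns to its principal value, contribution 0.
(-8/13)*log(1 - μ/(-1/6)): each positive loop around -1/6 adds 2*pi*i to the log, so winding +2 contributes (-8/13)*(2)*2*pi*i = -(32/13)*pi*i.
Summing the contributions at μ = -1/8 gives -(32/13)*pi*i.

Continued minus principal equals -(32/13)*pi*i.


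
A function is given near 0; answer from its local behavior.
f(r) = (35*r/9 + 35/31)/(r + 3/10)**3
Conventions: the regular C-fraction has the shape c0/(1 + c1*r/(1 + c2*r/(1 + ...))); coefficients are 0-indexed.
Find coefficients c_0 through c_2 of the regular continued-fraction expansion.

The regular C-fraction coefficients are [35000/837, 59/9, -871/531].

Taylor coefficients (expand at 0): a_0 = 35000/837, a_1 = -2065000/7533, a_2 = 10150000/7533.
c0 = a_0 = 35000/837. Peel one level at a time: if S = 1 + c*r/S' with S'(0) = 1, then c is the r-coefficient of S and S' = c*r/(S - 1).
S_1 = c0/f = 1 + (59/9)*r + (871/81)*r^2 + ...; c1 = 59/9.
S_2 = c1*r/(S_1 - 1) = 1 + (-871/531)*r + ...; c2 = -871/531.


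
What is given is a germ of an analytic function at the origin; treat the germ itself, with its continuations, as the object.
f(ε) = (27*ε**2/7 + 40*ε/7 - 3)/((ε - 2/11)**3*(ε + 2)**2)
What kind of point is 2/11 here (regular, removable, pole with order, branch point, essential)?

The point is a pole of order 3.

The denominator factor ε - 2/11 vanishes at 2/11 and appears to the power 3; the numerator there equals -1553/847, nonzero, and no other factor vanishes.
Hence a pole whose order is the multiplicity, 3.


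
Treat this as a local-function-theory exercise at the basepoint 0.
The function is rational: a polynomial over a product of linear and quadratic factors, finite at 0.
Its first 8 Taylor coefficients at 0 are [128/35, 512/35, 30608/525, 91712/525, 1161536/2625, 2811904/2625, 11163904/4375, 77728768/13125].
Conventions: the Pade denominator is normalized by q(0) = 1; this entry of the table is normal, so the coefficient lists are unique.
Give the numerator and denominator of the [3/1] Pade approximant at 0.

The Pade approximant has numerator coefficients [128/35, 1345408/250775, 639376/30093, 14515984/537375]; denominator coefficients [1, -18149/7165].

Taylor coefficients needed (read off): a_0 = 128/35, a_1 = 512/35, a_2 = 30608/525, a_3 = 91712/525, a_4 = 1161536/2625.
Write the denominator as Q(v) = 1 + q1*v. Requiring Q*f - P = O(v^5) with deg P <= 3 kills the coefficients of v^4..v^4 in Q*f:
  v^4: a_4 + q1*a_3 = 0, i.e. 1161536/2625 + (91712/525)*q1 = 0.
Solving this linear system: q1 = -18149/7165.
The numerator is Q*f truncated at degree 3: P0 = a_0 = 128/35; P1 = a_1 + q1*a_0 = 1345408/250775; P2 = a_2 + q1*a_1 = 639376/30093; P3 = a_3 + q1*a_2 = 14515984/537375.


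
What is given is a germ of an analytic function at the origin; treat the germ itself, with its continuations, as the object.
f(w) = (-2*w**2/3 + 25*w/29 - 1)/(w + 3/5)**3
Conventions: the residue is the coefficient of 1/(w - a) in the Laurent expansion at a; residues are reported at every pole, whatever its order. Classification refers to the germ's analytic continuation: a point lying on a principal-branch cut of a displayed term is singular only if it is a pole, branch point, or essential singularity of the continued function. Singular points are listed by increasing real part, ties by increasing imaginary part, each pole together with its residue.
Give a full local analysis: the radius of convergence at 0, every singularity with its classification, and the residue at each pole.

Radius of convergence at 0: 3/5.
At -3/5: a pole of order 3; residue -2/3.

Denominator factor (w + 3/5)^3: pole of order 3 at -3/5, modulus 3/5.
The radius of convergence is the smallest modulus among the singular points: 3/5.
At the order-3 pole -3/5 set g(w) = (w - (-3/5))^3*f(w) = -2*w**2/3 + 25*w/29 - 1.
Order-3 pole: residue = g''(a)/2; g''(-3/5) = -4/3, so the residue is -2/3.
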